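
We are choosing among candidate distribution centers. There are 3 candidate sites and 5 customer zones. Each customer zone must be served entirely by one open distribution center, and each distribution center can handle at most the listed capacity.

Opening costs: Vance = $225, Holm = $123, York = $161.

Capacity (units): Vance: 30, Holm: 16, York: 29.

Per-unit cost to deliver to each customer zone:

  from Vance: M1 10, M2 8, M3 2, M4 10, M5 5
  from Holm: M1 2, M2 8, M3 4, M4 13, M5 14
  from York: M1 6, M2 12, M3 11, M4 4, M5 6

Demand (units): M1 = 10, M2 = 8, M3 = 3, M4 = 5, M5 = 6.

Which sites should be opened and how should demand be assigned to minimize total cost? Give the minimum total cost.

Minimum total cost: 468

Open {Holm, York}: M1→Holm 2·10=20, M2→York 12·8=96, M3→Holm 4·3=12, M4→York 4·5=20, M5→York 6·6=36.
Loads: Holm carries 13/16, York carries 19/29. Service 184; fixed 284; total 468.
Next best feasible plan costs 476.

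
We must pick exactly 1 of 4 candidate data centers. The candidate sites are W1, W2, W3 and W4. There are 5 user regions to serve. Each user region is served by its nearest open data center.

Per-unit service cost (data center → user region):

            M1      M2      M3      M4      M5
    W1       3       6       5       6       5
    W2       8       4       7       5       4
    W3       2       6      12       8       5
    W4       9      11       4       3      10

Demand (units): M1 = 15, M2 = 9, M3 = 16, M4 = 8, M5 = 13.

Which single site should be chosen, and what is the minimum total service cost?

Choose W1 only; total service cost 292.

With exactly 1 open, each user region uses its cheapest among the chosen.
{W1}: M1→W1 3·15=45, M2→W1 6·9=54, M3→W1 5·16=80, M4→W1 6·8=48, M5→W1 5·13=65. Service cost 292.
{W2}: service cost 360
{W3}: service cost 405
Among all 4 size-1 choices, {W1} is lowest.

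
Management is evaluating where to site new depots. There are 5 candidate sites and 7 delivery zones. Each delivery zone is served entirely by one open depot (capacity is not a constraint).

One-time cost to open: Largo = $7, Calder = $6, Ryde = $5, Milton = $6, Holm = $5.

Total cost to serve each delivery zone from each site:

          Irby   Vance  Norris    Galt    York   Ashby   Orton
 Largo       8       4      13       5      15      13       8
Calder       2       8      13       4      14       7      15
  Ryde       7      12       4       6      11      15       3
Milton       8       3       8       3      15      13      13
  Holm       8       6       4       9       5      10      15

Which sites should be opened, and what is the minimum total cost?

For any fixed open set, each delivery zone goes to its cheapest open site; total = fixed + service.
{Calder, Ryde, Holm}: Irby→Calder 2, Vance→Holm 6, Norris→Ryde 4, Galt→Calder 4, York→Holm 5, Ashby→Calder 7, Orton→Ryde 3. Service 31; fixed 16; total 47.
{Calder, Ryde, Milton, Holm}: service 27 + fixed 22 = 49
{Calder, Ryde}: service 39 + fixed 11 = 50
{Largo, Calder, Ryde, Milton, Holm}: service 27 + fixed 29 = 56
No other subset beats 47.

Open Calder, Ryde and Holm; minimum total cost 47.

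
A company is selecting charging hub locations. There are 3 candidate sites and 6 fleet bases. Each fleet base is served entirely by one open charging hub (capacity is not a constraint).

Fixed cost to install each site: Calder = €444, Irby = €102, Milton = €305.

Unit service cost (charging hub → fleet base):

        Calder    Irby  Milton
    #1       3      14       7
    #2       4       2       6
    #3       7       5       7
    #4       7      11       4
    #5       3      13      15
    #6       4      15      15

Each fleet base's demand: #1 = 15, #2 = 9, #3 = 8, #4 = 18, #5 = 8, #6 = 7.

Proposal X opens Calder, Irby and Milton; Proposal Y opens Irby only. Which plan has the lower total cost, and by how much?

Proposal X: {Calder, Irby, Milton}: #1→Calder 3·15=45, #2→Irby 2·9=18, #3→Irby 5·8=40, #4→Milton 4·18=72, #5→Calder 3·8=24, #6→Calder 4·7=28. Service 227; fixed 851; total 1078.
Proposal Y: {Irby}: #1→Irby 14·15=210, #2→Irby 2·9=18, #3→Irby 5·8=40, #4→Irby 11·18=198, #5→Irby 13·8=104, #6→Irby 15·7=105. Service 675; fixed 102; total 777.
Difference: |1078 − 777| = 301.

Proposal Y is cheaper by 301.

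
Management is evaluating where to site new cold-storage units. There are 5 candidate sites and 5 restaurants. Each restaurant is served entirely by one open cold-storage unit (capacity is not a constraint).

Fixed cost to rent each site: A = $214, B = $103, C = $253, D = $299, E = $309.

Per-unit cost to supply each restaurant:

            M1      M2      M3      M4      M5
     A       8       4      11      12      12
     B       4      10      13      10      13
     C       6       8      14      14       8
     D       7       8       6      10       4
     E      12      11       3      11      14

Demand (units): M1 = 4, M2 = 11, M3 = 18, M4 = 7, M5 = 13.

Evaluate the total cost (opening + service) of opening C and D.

Total cost: 894

Each restaurant is assigned to its cheapest site among the open ones.
{C, D}: M1→C 6·4=24, M2→C 8·11=88, M3→D 6·18=108, M4→D 10·7=70, M5→D 4·13=52. Service 342; fixed 552; total 894.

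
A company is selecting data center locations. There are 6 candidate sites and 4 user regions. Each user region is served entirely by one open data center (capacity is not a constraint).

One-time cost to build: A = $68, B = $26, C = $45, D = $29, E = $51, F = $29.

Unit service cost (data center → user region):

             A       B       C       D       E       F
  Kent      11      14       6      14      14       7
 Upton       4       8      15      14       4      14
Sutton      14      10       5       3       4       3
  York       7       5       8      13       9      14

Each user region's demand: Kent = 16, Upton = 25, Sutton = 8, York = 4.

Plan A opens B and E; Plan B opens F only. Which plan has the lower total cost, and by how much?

Plan A: {B, E}: Kent→B 14·16=224, Upton→E 4·25=100, Sutton→E 4·8=32, York→B 5·4=20. Service 376; fixed 77; total 453.
Plan B: {F}: Kent→F 7·16=112, Upton→F 14·25=350, Sutton→F 3·8=24, York→F 14·4=56. Service 542; fixed 29; total 571.
Difference: |453 − 571| = 118.

Plan A is cheaper by 118.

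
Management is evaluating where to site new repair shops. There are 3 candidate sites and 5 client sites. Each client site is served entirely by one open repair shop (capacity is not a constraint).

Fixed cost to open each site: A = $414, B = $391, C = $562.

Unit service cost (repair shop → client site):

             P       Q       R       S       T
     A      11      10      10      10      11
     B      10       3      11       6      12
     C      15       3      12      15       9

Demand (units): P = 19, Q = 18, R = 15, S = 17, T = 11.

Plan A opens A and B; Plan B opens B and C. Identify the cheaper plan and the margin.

Plan A is cheaper by 141.

Plan A: {A, B}: P→B 10·19=190, Q→B 3·18=54, R→A 10·15=150, S→B 6·17=102, T→A 11·11=121. Service 617; fixed 805; total 1422.
Plan B: {B, C}: P→B 10·19=190, Q→B 3·18=54, R→B 11·15=165, S→B 6·17=102, T→C 9·11=99. Service 610; fixed 953; total 1563.
Difference: |1422 − 1563| = 141.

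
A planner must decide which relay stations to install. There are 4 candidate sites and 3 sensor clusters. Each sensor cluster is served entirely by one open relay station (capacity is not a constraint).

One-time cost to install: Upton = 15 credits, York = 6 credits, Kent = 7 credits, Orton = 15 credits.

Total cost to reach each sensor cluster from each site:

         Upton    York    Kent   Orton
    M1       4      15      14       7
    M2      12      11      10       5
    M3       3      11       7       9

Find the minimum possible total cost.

For any fixed open set, each sensor cluster goes to its cheapest open site; total = fixed + service.
{Upton}: M1→Upton 4, M2→Upton 12, M3→Upton 3. Service 19; fixed 15; total 34.
{Orton}: M1→Orton 7, M2→Orton 5, M3→Orton 9. Service 21; fixed 15; total 36.
{Kent}: service 31 + fixed 7 = 38
{Upton, York, Kent, Orton}: M1→Upton 4, M2→Orton 5, M3→Upton 3. Service 12; fixed 43; total 55.
(All 15 nonempty subsets were checked; Upton only is lowest.)

Minimum total cost: 34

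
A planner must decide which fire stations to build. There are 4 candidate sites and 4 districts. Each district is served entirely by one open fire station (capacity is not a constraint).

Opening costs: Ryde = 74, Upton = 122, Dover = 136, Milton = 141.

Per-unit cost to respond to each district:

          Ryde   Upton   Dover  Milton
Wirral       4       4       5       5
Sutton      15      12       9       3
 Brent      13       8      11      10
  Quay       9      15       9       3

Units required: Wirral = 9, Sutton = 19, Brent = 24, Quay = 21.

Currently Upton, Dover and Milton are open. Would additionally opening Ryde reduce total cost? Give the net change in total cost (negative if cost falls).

Current service cost with {Upton, Dover, Milton}: 348.
Adding Ryde: each district re-picks its cheapest; new service cost 348, saving 0.
Extra fixed cost: 74. Net change = 74 − 0 = 74.
(Totals: 747 → 821.)

No — net change +74 (cost rises by 74).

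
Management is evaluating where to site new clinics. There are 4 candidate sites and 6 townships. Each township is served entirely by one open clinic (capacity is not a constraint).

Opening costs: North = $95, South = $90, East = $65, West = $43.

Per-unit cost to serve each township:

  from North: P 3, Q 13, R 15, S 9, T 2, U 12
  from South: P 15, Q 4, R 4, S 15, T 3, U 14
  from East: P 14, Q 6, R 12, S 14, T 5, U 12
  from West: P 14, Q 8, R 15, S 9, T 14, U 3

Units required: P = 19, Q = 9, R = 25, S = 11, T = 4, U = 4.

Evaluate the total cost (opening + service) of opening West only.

Total cost: 923

Each township is assigned to its cheapest site among the open ones.
{West}: P→West 14·19=266, Q→West 8·9=72, R→West 15·25=375, S→West 9·11=99, T→West 14·4=56, U→West 3·4=12. Service 880; fixed 43; total 923.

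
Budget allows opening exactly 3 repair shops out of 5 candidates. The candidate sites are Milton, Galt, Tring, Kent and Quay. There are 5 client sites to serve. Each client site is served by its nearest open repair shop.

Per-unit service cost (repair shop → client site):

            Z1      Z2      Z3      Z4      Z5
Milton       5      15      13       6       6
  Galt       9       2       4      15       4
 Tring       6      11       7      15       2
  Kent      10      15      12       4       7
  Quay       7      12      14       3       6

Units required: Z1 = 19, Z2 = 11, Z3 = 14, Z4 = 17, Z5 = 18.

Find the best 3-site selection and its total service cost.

With exactly 3 open, each client site uses its cheapest among the chosen.
{Galt, Tring, Quay}: Z1→Tring 6·19=114, Z2→Galt 2·11=22, Z3→Galt 4·14=56, Z4→Quay 3·17=51, Z5→Tring 2·18=36. Service cost 279.
{Milton, Galt, Quay}: service cost 296
{Galt, Tring, Kent}: service cost 296
Among all 10 size-3 choices, {Galt, Tring, Quay} is lowest.

Choose Galt, Tring and Quay; total service cost 279.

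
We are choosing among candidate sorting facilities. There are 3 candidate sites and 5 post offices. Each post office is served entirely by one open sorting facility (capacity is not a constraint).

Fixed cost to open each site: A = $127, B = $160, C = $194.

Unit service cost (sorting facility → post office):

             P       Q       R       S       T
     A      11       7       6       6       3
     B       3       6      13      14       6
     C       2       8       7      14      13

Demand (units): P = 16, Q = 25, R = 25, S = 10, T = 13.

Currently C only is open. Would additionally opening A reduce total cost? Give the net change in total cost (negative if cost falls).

Current service cost with {C}: 716.
Adding A: each post office re-picks its cheapest; new service cost 456, saving 260.
Extra fixed cost: 127. Net change = 127 − 260 = -133.
(Totals: 910 → 777.)

Yes — net change −133 (cost falls by 133).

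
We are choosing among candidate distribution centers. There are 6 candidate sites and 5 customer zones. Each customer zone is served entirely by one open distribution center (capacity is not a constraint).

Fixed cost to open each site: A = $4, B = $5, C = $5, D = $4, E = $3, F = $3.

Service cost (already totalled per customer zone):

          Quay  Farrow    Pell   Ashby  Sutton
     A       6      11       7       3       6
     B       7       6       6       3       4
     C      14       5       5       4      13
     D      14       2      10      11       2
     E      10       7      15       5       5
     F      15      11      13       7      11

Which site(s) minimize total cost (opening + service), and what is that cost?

For any fixed open set, each customer zone goes to its cheapest open site; total = fixed + service.
{A, D}: Quay→A 6, Farrow→D 2, Pell→A 7, Ashby→A 3, Sutton→D 2. Service 20; fixed 8; total 28.
{B, D}: Quay→B 7, Farrow→D 2, Pell→B 6, Ashby→B 3, Sutton→D 2. Service 20; fixed 9; total 29.
{A, C, D}: Quay→A 6, Farrow→D 2, Pell→C 5, Ashby→A 3, Sutton→D 2. Service 18; fixed 13; total 31.
{A, B, C, D, E, F}: Quay→A 6, Farrow→D 2, Pell→C 5, Ashby→A 3, Sutton→D 2. Service 18; fixed 24; total 42.
No other subset beats 28.

Open A and D; minimum total cost 28.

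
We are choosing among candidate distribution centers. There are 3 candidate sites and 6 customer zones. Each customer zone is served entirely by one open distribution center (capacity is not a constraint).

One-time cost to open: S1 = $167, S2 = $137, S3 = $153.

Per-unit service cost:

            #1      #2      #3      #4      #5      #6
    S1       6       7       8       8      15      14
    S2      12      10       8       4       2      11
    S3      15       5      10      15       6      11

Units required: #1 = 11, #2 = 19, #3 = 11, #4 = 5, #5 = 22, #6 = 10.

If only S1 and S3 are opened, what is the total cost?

Each customer zone is assigned to its cheapest site among the open ones.
{S1, S3}: #1→S1 6·11=66, #2→S3 5·19=95, #3→S1 8·11=88, #4→S1 8·5=40, #5→S3 6·22=132, #6→S3 11·10=110. Service 531; fixed 320; total 851.

Total cost: 851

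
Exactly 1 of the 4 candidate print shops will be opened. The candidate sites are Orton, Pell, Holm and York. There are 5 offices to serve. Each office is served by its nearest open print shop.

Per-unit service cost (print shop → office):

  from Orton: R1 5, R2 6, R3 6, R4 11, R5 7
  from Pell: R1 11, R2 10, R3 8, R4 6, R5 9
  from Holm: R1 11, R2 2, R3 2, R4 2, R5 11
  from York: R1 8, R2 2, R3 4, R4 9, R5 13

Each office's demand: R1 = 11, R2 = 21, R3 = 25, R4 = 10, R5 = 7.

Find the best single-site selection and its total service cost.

Choose Holm only; total service cost 310.

With exactly 1 open, each office uses its cheapest among the chosen.
{Holm}: R1→Holm 11·11=121, R2→Holm 2·21=42, R3→Holm 2·25=50, R4→Holm 2·10=20, R5→Holm 11·7=77. Service cost 310.
{York}: service cost 411
{Orton}: service cost 490
Among all 4 size-1 choices, {Holm} is lowest.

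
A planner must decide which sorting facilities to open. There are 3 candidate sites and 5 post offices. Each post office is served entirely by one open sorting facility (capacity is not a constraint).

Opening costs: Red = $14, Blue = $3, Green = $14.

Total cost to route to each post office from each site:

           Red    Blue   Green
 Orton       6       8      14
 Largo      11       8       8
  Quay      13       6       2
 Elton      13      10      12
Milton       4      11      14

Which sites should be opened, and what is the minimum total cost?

For any fixed open set, each post office goes to its cheapest open site; total = fixed + service.
{Blue}: Orton→Blue 8, Largo→Blue 8, Quay→Blue 6, Elton→Blue 10, Milton→Blue 11. Service 43; fixed 3; total 46.
{Red, Blue}: service 34 + fixed 17 = 51
{Blue, Green}: service 39 + fixed 17 = 56
{Red, Blue, Green}: service 30 + fixed 31 = 61
No other subset beats 46.

Open Blue only; minimum total cost 46.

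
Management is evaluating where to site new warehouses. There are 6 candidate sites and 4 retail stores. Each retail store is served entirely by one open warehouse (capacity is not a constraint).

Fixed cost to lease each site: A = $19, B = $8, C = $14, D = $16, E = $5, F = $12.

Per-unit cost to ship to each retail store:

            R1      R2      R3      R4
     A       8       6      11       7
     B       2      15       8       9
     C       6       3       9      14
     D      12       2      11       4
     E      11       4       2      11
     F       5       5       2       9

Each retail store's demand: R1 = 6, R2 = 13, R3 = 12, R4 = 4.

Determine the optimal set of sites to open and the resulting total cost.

For any fixed open set, each retail store goes to its cheapest open site; total = fixed + service.
{B, D, E}: R1→B 2·6=12, R2→D 2·13=26, R3→E 2·12=24, R4→D 4·4=16. Service 78; fixed 29; total 107.
{B, D, F}: service 78 + fixed 36 = 114
{B, D, E, F}: service 78 + fixed 41 = 119
{A, B, C, D, E, F}: R1→B 2·6=12, R2→D 2·13=26, R3→E 2·12=24, R4→D 4·4=16. Service 78; fixed 74; total 152.
No other subset beats 107.

Open B, D and E; minimum total cost 107.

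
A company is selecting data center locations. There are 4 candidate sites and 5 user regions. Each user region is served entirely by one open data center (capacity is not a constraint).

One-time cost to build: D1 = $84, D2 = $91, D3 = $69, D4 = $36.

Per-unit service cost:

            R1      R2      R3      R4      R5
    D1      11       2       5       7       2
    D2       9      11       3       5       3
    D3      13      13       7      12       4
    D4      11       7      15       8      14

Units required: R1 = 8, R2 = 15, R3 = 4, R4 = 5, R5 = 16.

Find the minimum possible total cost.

For any fixed open set, each user region goes to its cheapest open site; total = fixed + service.
{D1}: R1→D1 11·8=88, R2→D1 2·15=30, R3→D1 5·4=20, R4→D1 7·5=35, R5→D1 2·16=32. Service 205; fixed 84; total 289.
{D1, D4}: R1→D1 11·8=88, R2→D1 2·15=30, R3→D1 5·4=20, R4→D1 7·5=35, R5→D1 2·16=32. Service 205; fixed 120; total 325.
{D1, D2}: service 171 + fixed 175 = 346
{D1, D2, D3, D4}: service 171 + fixed 280 = 451
No other subset beats 289.

Minimum total cost: 289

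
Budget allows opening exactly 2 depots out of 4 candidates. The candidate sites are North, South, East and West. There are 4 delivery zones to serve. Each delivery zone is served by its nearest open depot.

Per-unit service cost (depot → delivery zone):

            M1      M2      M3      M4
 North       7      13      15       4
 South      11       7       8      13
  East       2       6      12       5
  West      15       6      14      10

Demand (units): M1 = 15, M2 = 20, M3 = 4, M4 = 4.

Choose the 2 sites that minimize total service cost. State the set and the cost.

Choose South and East; total service cost 202.

With exactly 2 open, each delivery zone uses its cheapest among the chosen.
{South, East}: M1→East 2·15=30, M2→East 6·20=120, M3→South 8·4=32, M4→East 5·4=20. Service cost 202.
{North, East}: service cost 214
{East, West}: service cost 218
Among all 6 size-2 choices, {South, East} is lowest.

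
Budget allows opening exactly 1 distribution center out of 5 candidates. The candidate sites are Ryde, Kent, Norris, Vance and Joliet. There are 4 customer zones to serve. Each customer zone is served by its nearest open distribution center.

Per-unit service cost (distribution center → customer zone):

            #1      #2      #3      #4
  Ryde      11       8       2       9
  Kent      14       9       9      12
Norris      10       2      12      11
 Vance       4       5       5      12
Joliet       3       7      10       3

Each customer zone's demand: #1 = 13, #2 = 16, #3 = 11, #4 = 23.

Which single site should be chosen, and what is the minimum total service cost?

With exactly 1 open, each customer zone uses its cheapest among the chosen.
{Joliet}: #1→Joliet 3·13=39, #2→Joliet 7·16=112, #3→Joliet 10·11=110, #4→Joliet 3·23=69. Service cost 330.
{Vance}: service cost 463
{Ryde}: service cost 500
Among all 5 size-1 choices, {Joliet} is lowest.

Choose Joliet only; total service cost 330.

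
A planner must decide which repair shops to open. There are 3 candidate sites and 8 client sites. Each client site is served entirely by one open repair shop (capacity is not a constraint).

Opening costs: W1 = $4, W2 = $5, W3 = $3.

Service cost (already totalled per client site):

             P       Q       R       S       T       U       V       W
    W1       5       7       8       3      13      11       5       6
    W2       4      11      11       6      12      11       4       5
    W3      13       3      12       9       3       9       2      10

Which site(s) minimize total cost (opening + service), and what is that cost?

Open W1 and W3; minimum total cost 46.

For any fixed open set, each client site goes to its cheapest open site; total = fixed + service.
{W1, W3}: P→W1 5, Q→W3 3, R→W1 8, S→W1 3, T→W3 3, U→W3 9, V→W3 2, W→W1 6. Service 39; fixed 7; total 46.
{W1, W2, W3}: service 37 + fixed 12 = 49
{W2, W3}: P→W2 4, Q→W3 3, R→W2 11, S→W2 6, T→W3 3, U→W3 9, V→W3 2, W→W2 5. Service 43; fixed 8; total 51.
{W3}: P→W3 13, Q→W3 3, R→W3 12, S→W3 9, T→W3 3, U→W3 9, V→W3 2, W→W3 10. Service 61; fixed 3; total 64.
(All 7 nonempty subsets were checked; W1 and W3 is lowest.)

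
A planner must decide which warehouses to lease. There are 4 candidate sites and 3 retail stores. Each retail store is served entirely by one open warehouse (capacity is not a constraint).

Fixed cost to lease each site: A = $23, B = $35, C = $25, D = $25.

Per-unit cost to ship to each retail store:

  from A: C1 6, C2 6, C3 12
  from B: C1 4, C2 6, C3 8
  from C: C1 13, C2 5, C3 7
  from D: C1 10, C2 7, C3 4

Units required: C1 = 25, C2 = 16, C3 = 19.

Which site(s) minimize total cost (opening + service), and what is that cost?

Open B and D; minimum total cost 332.

For any fixed open set, each retail store goes to its cheapest open site; total = fixed + service.
{B, D}: C1→B 4·25=100, C2→B 6·16=96, C3→D 4·19=76. Service 272; fixed 60; total 332.
{B, C, D}: C1→B 4·25=100, C2→C 5·16=80, C3→D 4·19=76. Service 256; fixed 85; total 341.
{A, B, D}: C1→B 4·25=100, C2→A 6·16=96, C3→D 4·19=76. Service 272; fixed 83; total 355.
{A, B, C, D}: service 256 + fixed 108 = 364
(All 15 nonempty subsets were checked; B and D is lowest.)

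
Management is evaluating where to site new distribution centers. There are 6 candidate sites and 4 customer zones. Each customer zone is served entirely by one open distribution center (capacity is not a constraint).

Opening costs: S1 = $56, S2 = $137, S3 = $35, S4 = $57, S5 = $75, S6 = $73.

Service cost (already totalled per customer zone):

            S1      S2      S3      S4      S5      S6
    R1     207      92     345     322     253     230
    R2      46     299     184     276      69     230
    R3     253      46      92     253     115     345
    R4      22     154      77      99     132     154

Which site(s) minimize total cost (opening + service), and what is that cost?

For any fixed open set, each customer zone goes to its cheapest open site; total = fixed + service.
{S1, S2}: R1→S2 92, R2→S1 46, R3→S2 46, R4→S1 22. Service 206; fixed 193; total 399.
{S1, S2, S3}: R1→S2 92, R2→S1 46, R3→S2 46, R4→S1 22. Service 206; fixed 228; total 434.
{S1, S2, S4}: service 206 + fixed 250 = 456
{S1, S2, S3, S4, S5, S6}: R1→S2 92, R2→S1 46, R3→S2 46, R4→S1 22. Service 206; fixed 433; total 639.
No other subset beats 399.

Open S1 and S2; minimum total cost 399.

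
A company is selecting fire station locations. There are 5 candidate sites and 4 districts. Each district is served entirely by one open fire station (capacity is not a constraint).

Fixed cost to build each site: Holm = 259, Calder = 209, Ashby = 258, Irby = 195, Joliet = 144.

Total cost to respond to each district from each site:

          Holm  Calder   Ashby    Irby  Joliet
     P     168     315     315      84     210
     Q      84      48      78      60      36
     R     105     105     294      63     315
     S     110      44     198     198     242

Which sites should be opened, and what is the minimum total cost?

For any fixed open set, each district goes to its cheapest open site; total = fixed + service.
{Irby}: P→Irby 84, Q→Irby 60, R→Irby 63, S→Irby 198. Service 405; fixed 195; total 600.
{Calder, Irby}: P→Irby 84, Q→Calder 48, R→Irby 63, S→Calder 44. Service 239; fixed 404; total 643.
{Irby, Joliet}: service 381 + fixed 339 = 720
{Holm, Calder, Ashby, Irby, Joliet}: P→Irby 84, Q→Joliet 36, R→Irby 63, S→Calder 44. Service 227; fixed 1065; total 1292.
No other subset beats 600.

Open Irby only; minimum total cost 600.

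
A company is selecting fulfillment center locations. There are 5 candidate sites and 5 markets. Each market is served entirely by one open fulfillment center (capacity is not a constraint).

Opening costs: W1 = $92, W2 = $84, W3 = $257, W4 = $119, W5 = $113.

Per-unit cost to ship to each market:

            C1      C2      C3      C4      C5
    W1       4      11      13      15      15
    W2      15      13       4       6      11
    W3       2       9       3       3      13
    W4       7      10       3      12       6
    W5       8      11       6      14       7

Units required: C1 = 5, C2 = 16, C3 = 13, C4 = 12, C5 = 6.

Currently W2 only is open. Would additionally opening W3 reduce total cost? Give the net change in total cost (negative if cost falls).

Current service cost with {W2}: 473.
Adding W3: each market re-picks its cheapest; new service cost 295, saving 178.
Extra fixed cost: 257. Net change = 257 − 178 = 79.
(Totals: 557 → 636.)

No — net change +79 (cost rises by 79).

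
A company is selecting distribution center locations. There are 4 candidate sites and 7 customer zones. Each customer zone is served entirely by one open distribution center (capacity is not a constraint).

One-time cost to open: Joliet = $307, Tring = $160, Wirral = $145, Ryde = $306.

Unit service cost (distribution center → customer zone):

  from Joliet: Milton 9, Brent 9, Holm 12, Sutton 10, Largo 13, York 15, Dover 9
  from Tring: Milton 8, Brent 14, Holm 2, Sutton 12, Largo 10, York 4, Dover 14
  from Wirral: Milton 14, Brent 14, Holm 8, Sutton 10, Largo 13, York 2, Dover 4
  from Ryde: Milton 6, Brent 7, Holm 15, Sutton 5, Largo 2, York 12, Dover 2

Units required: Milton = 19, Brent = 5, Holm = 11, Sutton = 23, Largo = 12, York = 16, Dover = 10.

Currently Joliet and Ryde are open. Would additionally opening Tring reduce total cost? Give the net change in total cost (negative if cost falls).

Yes — net change −78 (cost falls by 78).

Current service cost with {Joliet, Ryde}: 632.
Adding Tring: each customer zone re-picks its cheapest; new service cost 394, saving 238.
Extra fixed cost: 160. Net change = 160 − 238 = -78.
(Totals: 1245 → 1167.)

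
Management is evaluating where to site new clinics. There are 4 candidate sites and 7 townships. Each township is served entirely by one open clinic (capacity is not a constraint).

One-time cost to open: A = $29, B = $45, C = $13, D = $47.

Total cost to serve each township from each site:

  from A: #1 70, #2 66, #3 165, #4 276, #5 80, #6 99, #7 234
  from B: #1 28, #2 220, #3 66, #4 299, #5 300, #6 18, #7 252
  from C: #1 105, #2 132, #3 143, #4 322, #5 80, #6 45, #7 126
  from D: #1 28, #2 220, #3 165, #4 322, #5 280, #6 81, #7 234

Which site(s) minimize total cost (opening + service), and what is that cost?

For any fixed open set, each township goes to its cheapest open site; total = fixed + service.
{A, B, C}: #1→B 28, #2→A 66, #3→B 66, #4→A 276, #5→A 80, #6→B 18, #7→C 126. Service 660; fixed 87; total 747.
{A, B, C, D}: service 660 + fixed 134 = 794
{B, C}: #1→B 28, #2→C 132, #3→B 66, #4→B 299, #5→C 80, #6→B 18, #7→C 126. Service 749; fixed 58; total 807.
{C}: #1→C 105, #2→C 132, #3→C 143, #4→C 322, #5→C 80, #6→C 45, #7→C 126. Service 953; fixed 13; total 966.
No other subset beats 747.

Open A, B and C; minimum total cost 747.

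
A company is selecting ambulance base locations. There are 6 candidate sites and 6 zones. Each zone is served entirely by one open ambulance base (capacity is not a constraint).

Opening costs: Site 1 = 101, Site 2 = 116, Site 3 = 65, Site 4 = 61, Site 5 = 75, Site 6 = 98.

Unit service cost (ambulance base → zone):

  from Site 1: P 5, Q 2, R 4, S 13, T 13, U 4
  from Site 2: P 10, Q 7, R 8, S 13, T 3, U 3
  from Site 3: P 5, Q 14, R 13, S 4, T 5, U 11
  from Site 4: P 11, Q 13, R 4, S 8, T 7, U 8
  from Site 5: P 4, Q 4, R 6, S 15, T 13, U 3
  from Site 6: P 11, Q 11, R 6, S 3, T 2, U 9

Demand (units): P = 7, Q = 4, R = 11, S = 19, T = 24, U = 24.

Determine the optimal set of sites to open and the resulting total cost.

For any fixed open set, each zone goes to its cheapest open site; total = fixed + service.
{Site 5, Site 6}: P→Site 5 4·7=28, Q→Site 5 4·4=16, R→Site 5 6·11=66, S→Site 6 3·19=57, T→Site 6 2·24=48, U→Site 5 3·24=72. Service 287; fixed 173; total 460.
{Site 1, Site 6}: P→Site 1 5·7=35, Q→Site 1 2·4=8, R→Site 1 4·11=44, S→Site 6 3·19=57, T→Site 6 2·24=48, U→Site 1 4·24=96. Service 288; fixed 199; total 487.
{Site 4, Site 5, Site 6}: P→Site 5 4·7=28, Q→Site 5 4·4=16, R→Site 4 4·11=44, S→Site 6 3·19=57, T→Site 6 2·24=48, U→Site 5 3·24=72. Service 265; fixed 234; total 499.
{Site 1, Site 2, Site 3, Site 4, Site 5, Site 6}: P→Site 5 4·7=28, Q→Site 1 2·4=8, R→Site 1 4·11=44, S→Site 6 3·19=57, T→Site 6 2·24=48, U→Site 2 3·24=72. Service 257; fixed 516; total 773.
No other subset beats 460.

Open Site 5 and Site 6; minimum total cost 460.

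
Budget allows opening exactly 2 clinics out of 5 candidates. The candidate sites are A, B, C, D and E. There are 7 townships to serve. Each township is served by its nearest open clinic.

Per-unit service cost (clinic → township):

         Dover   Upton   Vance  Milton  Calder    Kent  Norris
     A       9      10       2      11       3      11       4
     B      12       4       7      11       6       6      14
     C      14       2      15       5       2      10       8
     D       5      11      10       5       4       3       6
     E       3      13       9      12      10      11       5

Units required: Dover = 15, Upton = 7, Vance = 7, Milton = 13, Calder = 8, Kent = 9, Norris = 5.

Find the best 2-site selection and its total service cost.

With exactly 2 open, each township uses its cheapest among the chosen.
{A, D}: Dover→D 5·15=75, Upton→A 10·7=70, Vance→A 2·7=14, Milton→D 5·13=65, Calder→A 3·8=24, Kent→D 3·9=27, Norris→A 4·5=20. Service cost 295.
{C, D}: service cost 297
{B, D}: service cost 306
Among all 10 size-2 choices, {A, D} is lowest.

Choose A and D; total service cost 295.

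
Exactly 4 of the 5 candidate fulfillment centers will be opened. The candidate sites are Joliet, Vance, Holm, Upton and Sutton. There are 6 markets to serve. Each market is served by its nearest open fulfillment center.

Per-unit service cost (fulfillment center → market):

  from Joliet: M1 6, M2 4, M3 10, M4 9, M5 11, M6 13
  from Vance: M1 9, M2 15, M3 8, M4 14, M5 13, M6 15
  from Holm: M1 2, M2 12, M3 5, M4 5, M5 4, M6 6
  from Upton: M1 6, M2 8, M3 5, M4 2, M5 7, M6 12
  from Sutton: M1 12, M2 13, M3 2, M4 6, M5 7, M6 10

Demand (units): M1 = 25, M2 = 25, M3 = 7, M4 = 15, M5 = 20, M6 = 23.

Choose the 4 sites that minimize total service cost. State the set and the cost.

With exactly 4 open, each market uses its cheapest among the chosen.
{Joliet, Holm, Upton, Sutton}: M1→Holm 2·25=50, M2→Joliet 4·25=100, M3→Sutton 2·7=14, M4→Upton 2·15=30, M5→Holm 4·20=80, M6→Holm 6·23=138. Service cost 412.
{Joliet, Vance, Holm, Upton}: service cost 433
{Joliet, Vance, Holm, Sutton}: service cost 457
Among all 5 size-4 choices, {Joliet, Holm, Upton, Sutton} is lowest.

Choose Joliet, Holm, Upton and Sutton; total service cost 412.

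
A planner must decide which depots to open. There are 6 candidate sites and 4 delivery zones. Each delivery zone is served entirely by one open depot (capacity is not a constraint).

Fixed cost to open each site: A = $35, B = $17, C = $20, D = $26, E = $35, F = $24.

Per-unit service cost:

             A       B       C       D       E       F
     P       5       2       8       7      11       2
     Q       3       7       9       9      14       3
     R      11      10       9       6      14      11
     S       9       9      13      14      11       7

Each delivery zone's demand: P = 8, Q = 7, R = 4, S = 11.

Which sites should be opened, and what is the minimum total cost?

Open F only; minimum total cost 182.

For any fixed open set, each delivery zone goes to its cheapest open site; total = fixed + service.
{F}: P→F 2·8=16, Q→F 3·7=21, R→F 11·4=44, S→F 7·11=77. Service 158; fixed 24; total 182.
{D, F}: P→F 2·8=16, Q→F 3·7=21, R→D 6·4=24, S→F 7·11=77. Service 138; fixed 50; total 188.
{C, F}: P→F 2·8=16, Q→F 3·7=21, R→C 9·4=36, S→F 7·11=77. Service 150; fixed 44; total 194.
{A, B, C, D, E, F}: service 138 + fixed 157 = 295
No other subset beats 182.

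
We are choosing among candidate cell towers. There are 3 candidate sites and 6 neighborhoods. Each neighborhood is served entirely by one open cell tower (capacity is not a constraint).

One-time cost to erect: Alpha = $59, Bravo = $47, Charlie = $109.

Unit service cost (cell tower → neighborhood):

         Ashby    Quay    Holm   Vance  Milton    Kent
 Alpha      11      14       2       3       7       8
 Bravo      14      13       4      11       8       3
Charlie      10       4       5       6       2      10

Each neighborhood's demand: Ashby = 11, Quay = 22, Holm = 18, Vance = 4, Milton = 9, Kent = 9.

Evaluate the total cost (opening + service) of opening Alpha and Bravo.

Each neighborhood is assigned to its cheapest site among the open ones.
{Alpha, Bravo}: Ashby→Alpha 11·11=121, Quay→Bravo 13·22=286, Holm→Alpha 2·18=36, Vance→Alpha 3·4=12, Milton→Alpha 7·9=63, Kent→Bravo 3·9=27. Service 545; fixed 106; total 651.

Total cost: 651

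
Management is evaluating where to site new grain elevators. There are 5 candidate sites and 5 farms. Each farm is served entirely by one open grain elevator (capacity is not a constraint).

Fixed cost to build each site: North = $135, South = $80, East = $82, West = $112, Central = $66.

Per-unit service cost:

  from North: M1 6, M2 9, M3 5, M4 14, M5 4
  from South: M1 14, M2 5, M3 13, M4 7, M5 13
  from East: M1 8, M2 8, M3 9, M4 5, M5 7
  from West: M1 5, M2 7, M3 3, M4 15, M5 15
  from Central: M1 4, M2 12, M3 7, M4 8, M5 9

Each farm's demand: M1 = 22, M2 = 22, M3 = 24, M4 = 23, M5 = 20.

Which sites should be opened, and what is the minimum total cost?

Open East and West; minimum total cost 785.

For any fixed open set, each farm goes to its cheapest open site; total = fixed + service.
{East, West}: M1→West 5·22=110, M2→West 7·22=154, M3→West 3·24=72, M4→East 5·23=115, M5→East 7·20=140. Service 591; fixed 194; total 785.
{North, South}: service 603 + fixed 215 = 818
{South, East, West}: service 547 + fixed 274 = 821
{North, South, East, West, Central}: M1→Central 4·22=88, M2→South 5·22=110, M3→West 3·24=72, M4→East 5·23=115, M5→North 4·20=80. Service 465; fixed 475; total 940.
No other subset beats 785.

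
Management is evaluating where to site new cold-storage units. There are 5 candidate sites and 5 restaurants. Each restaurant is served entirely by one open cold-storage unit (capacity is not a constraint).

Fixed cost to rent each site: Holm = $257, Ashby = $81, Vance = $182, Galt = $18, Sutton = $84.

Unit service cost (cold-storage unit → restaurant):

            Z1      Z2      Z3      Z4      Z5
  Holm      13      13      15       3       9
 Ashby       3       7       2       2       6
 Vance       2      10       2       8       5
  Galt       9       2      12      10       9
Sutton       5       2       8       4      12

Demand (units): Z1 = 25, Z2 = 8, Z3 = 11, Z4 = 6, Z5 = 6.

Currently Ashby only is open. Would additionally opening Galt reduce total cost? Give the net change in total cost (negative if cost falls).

Yes — net change −22 (cost falls by 22).

Current service cost with {Ashby}: 201.
Adding Galt: each restaurant re-picks its cheapest; new service cost 161, saving 40.
Extra fixed cost: 18. Net change = 18 − 40 = -22.
(Totals: 282 → 260.)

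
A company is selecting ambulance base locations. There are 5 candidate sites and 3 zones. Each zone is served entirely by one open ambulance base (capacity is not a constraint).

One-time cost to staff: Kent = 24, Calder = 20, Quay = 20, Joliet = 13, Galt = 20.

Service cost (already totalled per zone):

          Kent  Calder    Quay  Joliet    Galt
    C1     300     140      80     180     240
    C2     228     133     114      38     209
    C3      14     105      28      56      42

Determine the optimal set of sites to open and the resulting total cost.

Open Quay and Joliet; minimum total cost 179.

For any fixed open set, each zone goes to its cheapest open site; total = fixed + service.
{Quay, Joliet}: C1→Quay 80, C2→Joliet 38, C3→Quay 28. Service 146; fixed 33; total 179.
{Kent, Quay, Joliet}: C1→Quay 80, C2→Joliet 38, C3→Kent 14. Service 132; fixed 57; total 189.
{Calder, Quay, Joliet}: service 146 + fixed 53 = 199
{Kent, Calder, Quay, Joliet, Galt}: C1→Quay 80, C2→Joliet 38, C3→Kent 14. Service 132; fixed 97; total 229.
No other subset beats 179.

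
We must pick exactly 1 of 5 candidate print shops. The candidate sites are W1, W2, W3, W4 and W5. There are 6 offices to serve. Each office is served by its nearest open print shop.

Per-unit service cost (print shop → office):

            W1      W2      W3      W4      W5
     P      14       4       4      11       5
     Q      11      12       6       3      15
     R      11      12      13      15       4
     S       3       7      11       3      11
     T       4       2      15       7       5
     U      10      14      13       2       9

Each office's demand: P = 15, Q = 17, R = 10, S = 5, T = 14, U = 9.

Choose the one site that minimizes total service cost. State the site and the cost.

With exactly 1 open, each office uses its cheapest among the chosen.
{W4}: P→W4 11·15=165, Q→W4 3·17=51, R→W4 15·10=150, S→W4 3·5=15, T→W4 7·14=98, U→W4 2·9=18. Service cost 497.
{W2}: service cost 573
{W5}: service cost 576
Among all 5 size-1 choices, {W4} is lowest.

Choose W4 only; total service cost 497.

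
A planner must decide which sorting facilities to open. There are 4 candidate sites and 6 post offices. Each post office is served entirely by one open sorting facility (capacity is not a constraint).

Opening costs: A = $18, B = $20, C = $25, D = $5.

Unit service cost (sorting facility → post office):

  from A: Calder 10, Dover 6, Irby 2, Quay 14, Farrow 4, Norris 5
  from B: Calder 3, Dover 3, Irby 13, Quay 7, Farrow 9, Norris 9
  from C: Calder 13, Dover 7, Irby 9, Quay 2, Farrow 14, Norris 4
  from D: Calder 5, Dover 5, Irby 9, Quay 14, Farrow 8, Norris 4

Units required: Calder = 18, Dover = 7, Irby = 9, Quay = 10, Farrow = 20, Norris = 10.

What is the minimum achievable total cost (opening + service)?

Minimum total cost: 296

For any fixed open set, each post office goes to its cheapest open site; total = fixed + service.
{A, B, C}: Calder→B 3·18=54, Dover→B 3·7=21, Irby→A 2·9=18, Quay→C 2·10=20, Farrow→A 4·20=80, Norris→C 4·10=40. Service 233; fixed 63; total 296.
{A, B, C, D}: service 233 + fixed 68 = 301
{A, B, D}: service 283 + fixed 43 = 326
{D}: Calder→D 5·18=90, Dover→D 5·7=35, Irby→D 9·9=81, Quay→D 14·10=140, Farrow→D 8·20=160, Norris→D 4·10=40. Service 546; fixed 5; total 551.
No other subset beats 296.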